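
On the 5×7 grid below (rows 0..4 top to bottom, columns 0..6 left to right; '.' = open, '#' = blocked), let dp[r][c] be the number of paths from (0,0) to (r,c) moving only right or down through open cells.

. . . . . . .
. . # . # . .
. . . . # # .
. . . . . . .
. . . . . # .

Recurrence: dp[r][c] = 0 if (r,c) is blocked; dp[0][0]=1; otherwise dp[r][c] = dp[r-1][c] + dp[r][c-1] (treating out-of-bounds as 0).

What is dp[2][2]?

3

r\c   0   1   2   3   4   5   6
  0   1   1   1   1   1   1   1
  1   1   2   0   1   0   1   2
  2   1   3   3   4   0   0   2
  3   1   4   7  11  11  11  13
  4   1   5  12  23  34   0  13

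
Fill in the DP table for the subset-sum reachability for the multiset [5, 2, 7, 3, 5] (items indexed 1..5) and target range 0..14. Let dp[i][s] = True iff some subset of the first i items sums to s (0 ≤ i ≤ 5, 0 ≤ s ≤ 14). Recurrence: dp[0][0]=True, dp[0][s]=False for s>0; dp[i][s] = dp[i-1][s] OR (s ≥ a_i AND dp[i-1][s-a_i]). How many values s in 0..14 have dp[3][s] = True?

7

i\s   0   1   2   3   4   5   6   7   8   9  10  11  12  13  14
  0   T   F   F   F   F   F   F   F   F   F   F   F   F   F   F
  1   T   F   F   F   F   T   F   F   F   F   F   F   F   F   F
  2   T   F   T   F   F   T   F   T   F   F   F   F   F   F   F
  3   T   F   T   F   F   T   F   T   F   T   F   F   T   F   T
  4   T   F   T   T   F   T   F   T   T   T   T   F   T   F   T
  5   T   F   T   T   F   T   F   T   T   T   T   F   T   T   T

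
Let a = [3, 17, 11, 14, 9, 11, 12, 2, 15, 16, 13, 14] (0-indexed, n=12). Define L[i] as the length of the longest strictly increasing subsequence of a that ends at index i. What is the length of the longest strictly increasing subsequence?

6

   i    0    1    2    3    4    5    6    7    8    9   10   11
a[i]    3   17   11   14    9   11   12    2   15   16   13   14
L[i]    1    2    2    3    2    3    4    1    5    6    5    6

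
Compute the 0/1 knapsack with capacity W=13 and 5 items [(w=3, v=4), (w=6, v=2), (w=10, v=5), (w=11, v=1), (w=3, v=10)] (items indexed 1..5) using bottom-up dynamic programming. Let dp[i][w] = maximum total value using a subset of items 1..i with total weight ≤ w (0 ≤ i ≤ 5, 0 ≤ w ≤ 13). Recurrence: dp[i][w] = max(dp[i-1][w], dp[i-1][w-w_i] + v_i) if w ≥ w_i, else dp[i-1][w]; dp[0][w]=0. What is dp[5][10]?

i\w   0   1   2   3   4   5   6   7   8   9  10  11  12  13
  0   0   0   0   0   0   0   0   0   0   0   0   0   0   0
  1   0   0   0   4   4   4   4   4   4   4   4   4   4   4
  2   0   0   0   4   4   4   4   4   4   6   6   6   6   6
  3   0   0   0   4   4   4   4   4   4   6   6   6   6   9
  4   0   0   0   4   4   4   4   4   4   6   6   6   6   9
  5   0   0   0  10  10  10  14  14  14  14  14  14  16  16

14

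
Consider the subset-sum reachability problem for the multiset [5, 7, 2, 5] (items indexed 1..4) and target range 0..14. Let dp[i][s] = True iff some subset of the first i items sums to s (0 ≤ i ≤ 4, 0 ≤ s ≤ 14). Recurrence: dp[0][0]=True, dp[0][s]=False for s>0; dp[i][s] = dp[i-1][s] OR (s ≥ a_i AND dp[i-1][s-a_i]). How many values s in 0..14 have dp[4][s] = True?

i\s   0   1   2   3   4   5   6   7   8   9  10  11  12  13  14
  0   T   F   F   F   F   F   F   F   F   F   F   F   F   F   F
  1   T   F   F   F   F   T   F   F   F   F   F   F   F   F   F
  2   T   F   F   F   F   T   F   T   F   F   F   F   T   F   F
  3   T   F   T   F   F   T   F   T   F   T   F   F   T   F   T
  4   T   F   T   F   F   T   F   T   F   T   T   F   T   F   T

8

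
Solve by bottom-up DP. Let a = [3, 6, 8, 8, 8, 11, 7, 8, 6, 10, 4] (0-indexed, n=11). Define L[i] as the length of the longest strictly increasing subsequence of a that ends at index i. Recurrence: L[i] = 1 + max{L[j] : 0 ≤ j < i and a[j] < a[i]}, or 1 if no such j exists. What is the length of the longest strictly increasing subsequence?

   i    0    1    2    3    4    5    6    7    8    9   10
a[i]    3    6    8    8    8   11    7    8    6   10    4
L[i]    1    2    3    3    3    4    3    4    2    5    2

5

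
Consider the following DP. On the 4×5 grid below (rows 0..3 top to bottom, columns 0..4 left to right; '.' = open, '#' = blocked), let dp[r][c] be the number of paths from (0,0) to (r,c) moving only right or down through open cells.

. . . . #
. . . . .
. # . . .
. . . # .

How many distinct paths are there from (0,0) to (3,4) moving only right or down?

11

r\c   0   1   2   3   4
  0   1   1   1   1   0
  1   1   2   3   4   4
  2   1   0   3   7  11
  3   1   1   4   0  11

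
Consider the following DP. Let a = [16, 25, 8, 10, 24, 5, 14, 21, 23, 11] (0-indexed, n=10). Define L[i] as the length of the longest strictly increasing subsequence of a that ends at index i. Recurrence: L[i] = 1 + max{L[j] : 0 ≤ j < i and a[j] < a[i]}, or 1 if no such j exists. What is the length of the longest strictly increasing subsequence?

5

   i    0    1    2    3    4    5    6    7    8    9
a[i]   16   25    8   10   24    5   14   21   23   11
L[i]    1    2    1    2    3    1    3    4    5    3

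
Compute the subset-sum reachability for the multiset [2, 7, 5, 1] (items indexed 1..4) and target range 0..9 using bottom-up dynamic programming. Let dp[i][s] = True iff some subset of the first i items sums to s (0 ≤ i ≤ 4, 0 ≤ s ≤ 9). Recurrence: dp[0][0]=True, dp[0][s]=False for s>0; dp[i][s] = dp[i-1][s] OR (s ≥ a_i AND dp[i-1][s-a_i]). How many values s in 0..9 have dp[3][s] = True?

5

i\s   0   1   2   3   4   5   6   7   8   9
  0   T   F   F   F   F   F   F   F   F   F
  1   T   F   T   F   F   F   F   F   F   F
  2   T   F   T   F   F   F   F   T   F   T
  3   T   F   T   F   F   T   F   T   F   T
  4   T   T   T   T   F   T   T   T   T   T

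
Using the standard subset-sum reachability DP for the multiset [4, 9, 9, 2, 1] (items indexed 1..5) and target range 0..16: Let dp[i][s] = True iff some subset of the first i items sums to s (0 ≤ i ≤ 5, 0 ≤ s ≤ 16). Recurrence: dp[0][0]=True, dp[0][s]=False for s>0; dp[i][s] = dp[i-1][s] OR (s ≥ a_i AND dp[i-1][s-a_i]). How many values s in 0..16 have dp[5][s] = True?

i\s   0   1   2   3   4   5   6   7   8   9  10  11  12  13  14  15  16
  0   T   F   F   F   F   F   F   F   F   F   F   F   F   F   F   F   F
  1   T   F   F   F   T   F   F   F   F   F   F   F   F   F   F   F   F
  2   T   F   F   F   T   F   F   F   F   T   F   F   F   T   F   F   F
  3   T   F   F   F   T   F   F   F   F   T   F   F   F   T   F   F   F
  4   T   F   T   F   T   F   T   F   F   T   F   T   F   T   F   T   F
  5   T   T   T   T   T   T   T   T   F   T   T   T   T   T   T   T   T

16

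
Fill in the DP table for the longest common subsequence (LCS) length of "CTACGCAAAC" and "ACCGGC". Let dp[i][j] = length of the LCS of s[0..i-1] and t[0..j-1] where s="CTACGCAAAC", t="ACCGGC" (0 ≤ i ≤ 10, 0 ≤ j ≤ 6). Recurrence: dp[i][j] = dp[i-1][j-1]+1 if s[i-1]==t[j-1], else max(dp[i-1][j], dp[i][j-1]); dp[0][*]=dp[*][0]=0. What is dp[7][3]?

   ''  A  C  C  G  G  C
''  0  0  0  0  0  0  0
 C  0  0  1  1  1  1  1
 T  0  0  1  1  1  1  1
 A  0  1  1  1  1  1  1
 C  0  1  2  2  2  2  2
 G  0  1  2  2  3  3  3
 C  0  1  2  3  3  3  4
 A  0  1  2  3  3  3  4
 A  0  1  2  3  3  3  4
 A  0  1  2  3  3  3  4
 C  0  1  2  3  3  3  4

3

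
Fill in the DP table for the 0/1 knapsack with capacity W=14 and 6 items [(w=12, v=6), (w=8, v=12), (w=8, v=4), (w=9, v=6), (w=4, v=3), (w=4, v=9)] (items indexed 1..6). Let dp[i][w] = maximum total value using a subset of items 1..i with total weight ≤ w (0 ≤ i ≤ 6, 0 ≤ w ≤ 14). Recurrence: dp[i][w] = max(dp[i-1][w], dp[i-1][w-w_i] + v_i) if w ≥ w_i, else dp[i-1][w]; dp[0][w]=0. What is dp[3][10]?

12

i\w   0   1   2   3   4   5   6   7   8   9  10  11  12  13  14
  0   0   0   0   0   0   0   0   0   0   0   0   0   0   0   0
  1   0   0   0   0   0   0   0   0   0   0   0   0   6   6   6
  2   0   0   0   0   0   0   0   0  12  12  12  12  12  12  12
  3   0   0   0   0   0   0   0   0  12  12  12  12  12  12  12
  4   0   0   0   0   0   0   0   0  12  12  12  12  12  12  12
  5   0   0   0   0   3   3   3   3  12  12  12  12  15  15  15
  6   0   0   0   0   9   9   9   9  12  12  12  12  21  21  21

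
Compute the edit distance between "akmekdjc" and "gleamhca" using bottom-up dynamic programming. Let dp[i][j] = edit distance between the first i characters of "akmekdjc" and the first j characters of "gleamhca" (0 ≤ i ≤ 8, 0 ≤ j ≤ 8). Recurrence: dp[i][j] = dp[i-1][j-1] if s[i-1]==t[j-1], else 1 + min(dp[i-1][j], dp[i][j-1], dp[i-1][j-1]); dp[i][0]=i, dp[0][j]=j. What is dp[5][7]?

6

   ''  g  l  e  a  m  h  c  a
''  0  1  2  3  4  5  6  7  8
 a  1  1  2  3  3  4  5  6  7
 k  2  2  2  3  4  4  5  6  7
 m  3  3  3  3  4  4  5  6  7
 e  4  4  4  3  4  5  5  6  7
 k  5  5  5  4  4  5  6  6  7
 d  6  6  6  5  5  5  6  7  7
 j  7  7  7  6  6  6  6  7  8
 c  8  8  8  7  7  7  7  6  7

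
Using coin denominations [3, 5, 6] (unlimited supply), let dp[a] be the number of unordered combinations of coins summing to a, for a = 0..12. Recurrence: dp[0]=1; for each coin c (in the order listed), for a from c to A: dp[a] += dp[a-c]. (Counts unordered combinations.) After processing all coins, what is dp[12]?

3

after  coin     0     1     2     3     4     5     6     7     8     9    10    11    12
          3     1     0     0     1     0     0     1     0     0     1     0     0     1
          5     1     0     0     1     0     1     1     0     1     1     1     1     1
          6     1     0     0     1     0     1     2     0     1     2     1     2     3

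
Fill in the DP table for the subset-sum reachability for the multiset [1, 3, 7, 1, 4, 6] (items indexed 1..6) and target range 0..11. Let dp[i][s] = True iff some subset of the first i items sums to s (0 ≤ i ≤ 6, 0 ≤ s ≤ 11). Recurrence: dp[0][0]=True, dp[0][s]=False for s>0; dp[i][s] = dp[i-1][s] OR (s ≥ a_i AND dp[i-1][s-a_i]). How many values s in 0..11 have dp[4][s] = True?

i\s   0   1   2   3   4   5   6   7   8   9  10  11
  0   T   F   F   F   F   F   F   F   F   F   F   F
  1   T   T   F   F   F   F   F   F   F   F   F   F
  2   T   T   F   T   T   F   F   F   F   F   F   F
  3   T   T   F   T   T   F   F   T   T   F   T   T
  4   T   T   T   T   T   T   F   T   T   T   T   T
  5   T   T   T   T   T   T   T   T   T   T   T   T
  6   T   T   T   T   T   T   T   T   T   T   T   T

11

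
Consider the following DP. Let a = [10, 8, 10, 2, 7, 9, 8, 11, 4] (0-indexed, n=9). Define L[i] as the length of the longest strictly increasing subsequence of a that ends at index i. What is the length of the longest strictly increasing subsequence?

   i    0    1    2    3    4    5    6    7    8
a[i]   10    8   10    2    7    9    8   11    4
L[i]    1    1    2    1    2    3    3    4    2

4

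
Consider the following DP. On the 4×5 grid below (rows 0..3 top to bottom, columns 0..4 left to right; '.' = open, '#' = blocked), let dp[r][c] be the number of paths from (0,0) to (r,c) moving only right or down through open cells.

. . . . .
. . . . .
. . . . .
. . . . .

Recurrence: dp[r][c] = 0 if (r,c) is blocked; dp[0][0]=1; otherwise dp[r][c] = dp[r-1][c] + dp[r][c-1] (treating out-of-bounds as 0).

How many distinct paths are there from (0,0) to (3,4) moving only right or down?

r\c   0   1   2   3   4
  0   1   1   1   1   1
  1   1   2   3   4   5
  2   1   3   6  10  15
  3   1   4  10  20  35

35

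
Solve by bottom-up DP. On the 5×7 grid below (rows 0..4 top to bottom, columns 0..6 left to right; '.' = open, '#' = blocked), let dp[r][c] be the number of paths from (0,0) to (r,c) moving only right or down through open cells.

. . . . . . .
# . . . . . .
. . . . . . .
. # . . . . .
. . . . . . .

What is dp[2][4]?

10

r\c   0   1   2   3   4   5   6
  0   1   1   1   1   1   1   1
  1   0   1   2   3   4   5   6
  2   0   1   3   6  10  15  21
  3   0   0   3   9  19  34  55
  4   0   0   3  12  31  65 120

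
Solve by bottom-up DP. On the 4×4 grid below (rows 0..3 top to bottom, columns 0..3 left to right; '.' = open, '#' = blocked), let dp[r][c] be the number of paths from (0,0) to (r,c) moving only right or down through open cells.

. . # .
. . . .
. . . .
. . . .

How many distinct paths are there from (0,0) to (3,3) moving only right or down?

r\c   0   1   2   3
  0   1   1   0   0
  1   1   2   2   2
  2   1   3   5   7
  3   1   4   9  16

16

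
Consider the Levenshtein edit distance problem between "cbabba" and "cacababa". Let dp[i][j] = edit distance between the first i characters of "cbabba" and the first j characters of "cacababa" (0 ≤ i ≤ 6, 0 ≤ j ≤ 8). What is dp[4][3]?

2

   ''  c  a  c  a  b  a  b  a
''  0  1  2  3  4  5  6  7  8
 c  1  0  1  2  3  4  5  6  7
 b  2  1  1  2  3  3  4  5  6
 a  3  2  1  2  2  3  3  4  5
 b  4  3  2  2  3  2  3  3  4
 b  5  4  3  3  3  3  3  3  4
 a  6  5  4  4  3  4  3  4  3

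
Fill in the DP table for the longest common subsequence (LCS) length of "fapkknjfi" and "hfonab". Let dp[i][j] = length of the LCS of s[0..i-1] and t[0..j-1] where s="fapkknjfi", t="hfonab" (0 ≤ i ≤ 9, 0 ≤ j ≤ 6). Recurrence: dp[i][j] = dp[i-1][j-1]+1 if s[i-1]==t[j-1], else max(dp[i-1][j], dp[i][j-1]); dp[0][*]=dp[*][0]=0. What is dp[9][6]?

2

   ''  h  f  o  n  a  b
''  0  0  0  0  0  0  0
 f  0  0  1  1  1  1  1
 a  0  0  1  1  1  2  2
 p  0  0  1  1  1  2  2
 k  0  0  1  1  1  2  2
 k  0  0  1  1  1  2  2
 n  0  0  1  1  2  2  2
 j  0  0  1  1  2  2  2
 f  0  0  1  1  2  2  2
 i  0  0  1  1  2  2  2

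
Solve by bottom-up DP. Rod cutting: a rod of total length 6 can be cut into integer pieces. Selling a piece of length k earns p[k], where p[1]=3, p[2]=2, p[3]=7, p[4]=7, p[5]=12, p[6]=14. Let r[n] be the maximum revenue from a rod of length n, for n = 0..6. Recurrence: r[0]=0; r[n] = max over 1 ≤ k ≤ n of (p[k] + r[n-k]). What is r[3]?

9

   n    0    1    2    3    4    5    6
r[n]    0    3    6    9   12   15   18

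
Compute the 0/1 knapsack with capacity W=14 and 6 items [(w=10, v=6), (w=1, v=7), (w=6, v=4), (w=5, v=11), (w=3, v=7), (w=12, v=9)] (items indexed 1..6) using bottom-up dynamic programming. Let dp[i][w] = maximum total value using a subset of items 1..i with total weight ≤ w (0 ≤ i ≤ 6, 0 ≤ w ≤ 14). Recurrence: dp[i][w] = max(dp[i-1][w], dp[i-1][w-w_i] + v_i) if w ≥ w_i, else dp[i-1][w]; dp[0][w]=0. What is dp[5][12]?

25

i\w   0   1   2   3   4   5   6   7   8   9  10  11  12  13  14
  0   0   0   0   0   0   0   0   0   0   0   0   0   0   0   0
  1   0   0   0   0   0   0   0   0   0   0   6   6   6   6   6
  2   0   7   7   7   7   7   7   7   7   7   7  13  13  13  13
  3   0   7   7   7   7   7   7  11  11  11  11  13  13  13  13
  4   0   7   7   7   7  11  18  18  18  18  18  18  22  22  22
  5   0   7   7   7  14  14  18  18  18  25  25  25  25  25  25
  6   0   7   7   7  14  14  18  18  18  25  25  25  25  25  25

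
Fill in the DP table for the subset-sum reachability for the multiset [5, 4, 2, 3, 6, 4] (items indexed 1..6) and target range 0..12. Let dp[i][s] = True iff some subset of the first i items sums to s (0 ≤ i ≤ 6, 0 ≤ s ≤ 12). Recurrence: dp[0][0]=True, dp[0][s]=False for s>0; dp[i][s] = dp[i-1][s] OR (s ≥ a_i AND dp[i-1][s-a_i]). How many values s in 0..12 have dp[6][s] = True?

12

i\s   0   1   2   3   4   5   6   7   8   9  10  11  12
  0   T   F   F   F   F   F   F   F   F   F   F   F   F
  1   T   F   F   F   F   T   F   F   F   F   F   F   F
  2   T   F   F   F   T   T   F   F   F   T   F   F   F
  3   T   F   T   F   T   T   T   T   F   T   F   T   F
  4   T   F   T   T   T   T   T   T   T   T   T   T   T
  5   T   F   T   T   T   T   T   T   T   T   T   T   T
  6   T   F   T   T   T   T   T   T   T   T   T   T   T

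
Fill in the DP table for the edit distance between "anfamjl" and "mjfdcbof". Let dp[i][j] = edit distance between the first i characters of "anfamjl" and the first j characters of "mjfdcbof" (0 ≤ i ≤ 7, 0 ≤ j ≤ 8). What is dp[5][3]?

   ''  m  j  f  d  c  b  o  f
''  0  1  2  3  4  5  6  7  8
 a  1  1  2  3  4  5  6  7  8
 n  2  2  2  3  4  5  6  7  8
 f  3  3  3  2  3  4  5  6  7
 a  4  4  4  3  3  4  5  6  7
 m  5  4  5  4  4  4  5  6  7
 j  6  5  4  5  5  5  5  6  7
 l  7  6  5  5  6  6  6  6  7

4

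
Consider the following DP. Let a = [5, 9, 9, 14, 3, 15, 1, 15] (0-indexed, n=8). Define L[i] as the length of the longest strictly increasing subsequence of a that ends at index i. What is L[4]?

1

   i    0    1    2    3    4    5    6    7
a[i]    5    9    9   14    3   15    1   15
L[i]    1    2    2    3    1    4    1    4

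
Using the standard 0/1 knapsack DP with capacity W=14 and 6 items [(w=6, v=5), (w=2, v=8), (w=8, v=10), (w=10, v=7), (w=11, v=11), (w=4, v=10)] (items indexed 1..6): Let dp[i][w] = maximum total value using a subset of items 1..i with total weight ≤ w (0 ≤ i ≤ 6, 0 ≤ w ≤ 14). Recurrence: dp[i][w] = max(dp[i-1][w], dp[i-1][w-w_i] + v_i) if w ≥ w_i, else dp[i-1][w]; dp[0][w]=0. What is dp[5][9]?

i\w   0   1   2   3   4   5   6   7   8   9  10  11  12  13  14
  0   0   0   0   0   0   0   0   0   0   0   0   0   0   0   0
  1   0   0   0   0   0   0   5   5   5   5   5   5   5   5   5
  2   0   0   8   8   8   8   8   8  13  13  13  13  13  13  13
  3   0   0   8   8   8   8   8   8  13  13  18  18  18  18  18
  4   0   0   8   8   8   8   8   8  13  13  18  18  18  18  18
  5   0   0   8   8   8   8   8   8  13  13  18  18  18  19  19
  6   0   0   8   8  10  10  18  18  18  18  18  18  23  23  28

13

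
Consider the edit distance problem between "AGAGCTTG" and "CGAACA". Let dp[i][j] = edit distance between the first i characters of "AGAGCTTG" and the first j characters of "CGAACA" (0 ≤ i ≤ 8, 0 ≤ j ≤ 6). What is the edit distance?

   ''  C  G  A  A  C  A
''  0  1  2  3  4  5  6
 A  1  1  2  2  3  4  5
 G  2  2  1  2  3  4  5
 A  3  3  2  1  2  3  4
 G  4  4  3  2  2  3  4
 C  5  4  4  3  3  2  3
 T  6  5  5  4  4  3  3
 T  7  6  6  5  5  4  4
 G  8  7  6  6  6  5  5

5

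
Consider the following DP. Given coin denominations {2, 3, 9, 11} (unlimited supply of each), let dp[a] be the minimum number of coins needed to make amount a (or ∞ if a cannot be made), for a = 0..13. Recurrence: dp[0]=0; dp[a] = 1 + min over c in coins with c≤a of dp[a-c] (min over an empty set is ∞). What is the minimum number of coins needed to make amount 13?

 a  0  1  2  3  4  5  6  7  8  9 10 11 12 13
dp  0  -  1  1  2  2  2  3  3  1  4  1  2  2
(- denotes ∞ / unreachable)

2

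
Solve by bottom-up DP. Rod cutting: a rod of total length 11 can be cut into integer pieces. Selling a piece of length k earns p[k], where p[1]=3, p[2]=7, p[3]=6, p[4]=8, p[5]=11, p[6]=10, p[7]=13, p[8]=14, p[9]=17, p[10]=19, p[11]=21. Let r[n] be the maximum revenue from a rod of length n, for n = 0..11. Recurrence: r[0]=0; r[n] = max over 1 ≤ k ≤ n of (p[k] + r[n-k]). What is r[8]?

28

   n    0    1    2    3    4    5    6    7    8    9   10   11
r[n]    0    3    7   10   14   17   21   24   28   31   35   38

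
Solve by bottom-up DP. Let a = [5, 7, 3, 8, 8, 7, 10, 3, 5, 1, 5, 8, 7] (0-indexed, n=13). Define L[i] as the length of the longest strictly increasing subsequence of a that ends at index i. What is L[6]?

4

   i    0    1    2    3    4    5    6    7    8    9   10   11   12
a[i]    5    7    3    8    8    7   10    3    5    1    5    8    7
L[i]    1    2    1    3    3    2    4    1    2    1    2    3    3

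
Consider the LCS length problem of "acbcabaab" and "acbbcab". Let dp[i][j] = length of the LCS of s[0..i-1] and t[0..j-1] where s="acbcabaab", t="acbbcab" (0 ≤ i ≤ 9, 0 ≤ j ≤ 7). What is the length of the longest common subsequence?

6

   ''  a  c  b  b  c  a  b
''  0  0  0  0  0  0  0  0
 a  0  1  1  1  1  1  1  1
 c  0  1  2  2  2  2  2  2
 b  0  1  2  3  3  3  3  3
 c  0  1  2  3  3  4  4  4
 a  0  1  2  3  3  4  5  5
 b  0  1  2  3  4  4  5  6
 a  0  1  2  3  4  4  5  6
 a  0  1  2  3  4  4  5  6
 b  0  1  2  3  4  4  5  6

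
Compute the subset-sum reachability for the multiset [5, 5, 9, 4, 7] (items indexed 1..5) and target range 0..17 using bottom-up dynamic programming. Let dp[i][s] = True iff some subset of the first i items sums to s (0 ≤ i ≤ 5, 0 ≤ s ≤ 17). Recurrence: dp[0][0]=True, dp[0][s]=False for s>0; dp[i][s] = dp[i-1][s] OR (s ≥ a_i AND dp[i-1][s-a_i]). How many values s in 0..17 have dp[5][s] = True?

12

i\s   0   1   2   3   4   5   6   7   8   9  10  11  12  13  14  15  16  17
  0   T   F   F   F   F   F   F   F   F   F   F   F   F   F   F   F   F   F
  1   T   F   F   F   F   T   F   F   F   F   F   F   F   F   F   F   F   F
  2   T   F   F   F   F   T   F   F   F   F   T   F   F   F   F   F   F   F
  3   T   F   F   F   F   T   F   F   F   T   T   F   F   F   T   F   F   F
  4   T   F   F   F   T   T   F   F   F   T   T   F   F   T   T   F   F   F
  5   T   F   F   F   T   T   F   T   F   T   T   T   T   T   T   F   T   T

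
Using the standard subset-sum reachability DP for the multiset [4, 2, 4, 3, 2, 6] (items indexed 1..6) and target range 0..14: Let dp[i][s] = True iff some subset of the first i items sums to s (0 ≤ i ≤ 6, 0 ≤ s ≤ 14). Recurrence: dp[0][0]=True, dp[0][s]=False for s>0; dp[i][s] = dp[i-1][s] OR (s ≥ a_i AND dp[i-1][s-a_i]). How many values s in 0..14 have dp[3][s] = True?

i\s   0   1   2   3   4   5   6   7   8   9  10  11  12  13  14
  0   T   F   F   F   F   F   F   F   F   F   F   F   F   F   F
  1   T   F   F   F   T   F   F   F   F   F   F   F   F   F   F
  2   T   F   T   F   T   F   T   F   F   F   F   F   F   F   F
  3   T   F   T   F   T   F   T   F   T   F   T   F   F   F   F
  4   T   F   T   T   T   T   T   T   T   T   T   T   F   T   F
  5   T   F   T   T   T   T   T   T   T   T   T   T   T   T   F
  6   T   F   T   T   T   T   T   T   T   T   T   T   T   T   T

6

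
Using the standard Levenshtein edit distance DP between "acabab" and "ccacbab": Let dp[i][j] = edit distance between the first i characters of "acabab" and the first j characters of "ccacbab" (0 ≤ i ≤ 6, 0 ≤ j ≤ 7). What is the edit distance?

2

   ''  c  c  a  c  b  a  b
''  0  1  2  3  4  5  6  7
 a  1  1  2  2  3  4  5  6
 c  2  1  1  2  2  3  4  5
 a  3  2  2  1  2  3  3  4
 b  4  3  3  2  2  2  3  3
 a  5  4  4  3  3  3  2  3
 b  6  5  5  4  4  3  3  2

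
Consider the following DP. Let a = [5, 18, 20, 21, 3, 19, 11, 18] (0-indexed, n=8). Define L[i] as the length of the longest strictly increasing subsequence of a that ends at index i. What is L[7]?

   i    0    1    2    3    4    5    6    7
a[i]    5   18   20   21    3   19   11   18
L[i]    1    2    3    4    1    3    2    3

3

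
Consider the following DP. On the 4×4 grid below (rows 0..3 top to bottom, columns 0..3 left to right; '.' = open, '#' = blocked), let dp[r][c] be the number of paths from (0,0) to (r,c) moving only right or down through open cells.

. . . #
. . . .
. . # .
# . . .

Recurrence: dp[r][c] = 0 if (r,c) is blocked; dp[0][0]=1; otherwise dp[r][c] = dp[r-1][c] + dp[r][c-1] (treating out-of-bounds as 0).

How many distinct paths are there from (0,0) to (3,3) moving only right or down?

6

r\c   0   1   2   3
  0   1   1   1   0
  1   1   2   3   3
  2   1   3   0   3
  3   0   3   3   6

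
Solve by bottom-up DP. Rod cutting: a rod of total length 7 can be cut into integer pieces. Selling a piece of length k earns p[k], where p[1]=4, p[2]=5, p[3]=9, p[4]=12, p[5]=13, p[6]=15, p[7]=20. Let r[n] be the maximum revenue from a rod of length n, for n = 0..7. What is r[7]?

   n    0    1    2    3    4    5    6    7
r[n]    0    4    8   12   16   20   24   28

28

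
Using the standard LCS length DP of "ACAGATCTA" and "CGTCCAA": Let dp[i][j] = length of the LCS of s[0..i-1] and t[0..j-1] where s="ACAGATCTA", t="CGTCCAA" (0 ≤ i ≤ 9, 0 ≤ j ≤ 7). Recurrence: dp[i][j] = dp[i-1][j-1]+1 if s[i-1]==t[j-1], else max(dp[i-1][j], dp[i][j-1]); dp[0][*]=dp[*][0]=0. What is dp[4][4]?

   ''  C  G  T  C  C  A  A
''  0  0  0  0  0  0  0  0
 A  0  0  0  0  0  0  1  1
 C  0  1  1  1  1  1  1  1
 A  0  1  1  1  1  1  2  2
 G  0  1  2  2  2  2  2  2
 A  0  1  2  2  2  2  3  3
 T  0  1  2  3  3  3  3  3
 C  0  1  2  3  4  4  4  4
 T  0  1  2  3  4  4  4  4
 A  0  1  2  3  4  4  5  5

2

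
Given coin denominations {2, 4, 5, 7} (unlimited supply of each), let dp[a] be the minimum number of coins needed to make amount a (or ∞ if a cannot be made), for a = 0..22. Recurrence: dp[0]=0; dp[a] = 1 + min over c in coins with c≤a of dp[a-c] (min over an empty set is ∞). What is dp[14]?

 a  0  1  2  3  4  5  6  7  8  9 10 11 12 13 14 15 16 17 18 19 20 21 22
dp  0  -  1  -  1  1  2  1  2  2  2  2  2  3  2  3  3  3  3  3  4  3  4
(- denotes ∞ / unreachable)

2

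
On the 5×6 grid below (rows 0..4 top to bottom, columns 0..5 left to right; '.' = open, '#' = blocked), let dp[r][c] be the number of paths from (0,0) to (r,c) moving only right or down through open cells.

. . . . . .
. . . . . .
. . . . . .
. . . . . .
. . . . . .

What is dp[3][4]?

r\c   0   1   2   3   4   5
  0   1   1   1   1   1   1
  1   1   2   3   4   5   6
  2   1   3   6  10  15  21
  3   1   4  10  20  35  56
  4   1   5  15  35  70 126

35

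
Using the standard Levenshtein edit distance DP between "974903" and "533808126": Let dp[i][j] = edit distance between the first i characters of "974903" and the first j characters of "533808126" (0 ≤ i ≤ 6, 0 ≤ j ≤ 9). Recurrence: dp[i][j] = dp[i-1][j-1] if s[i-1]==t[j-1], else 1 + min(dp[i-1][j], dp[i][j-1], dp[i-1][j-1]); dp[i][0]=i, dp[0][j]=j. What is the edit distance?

8

   ''  5  3  3  8  0  8  1  2  6
''  0  1  2  3  4  5  6  7  8  9
 9  1  1  2  3  4  5  6  7  8  9
 7  2  2  2  3  4  5  6  7  8  9
 4  3  3  3  3  4  5  6  7  8  9
 9  4  4  4  4  4  5  6  7  8  9
 0  5  5  5  5  5  4  5  6  7  8
 3  6  6  5  5  6  5  5  6  7  8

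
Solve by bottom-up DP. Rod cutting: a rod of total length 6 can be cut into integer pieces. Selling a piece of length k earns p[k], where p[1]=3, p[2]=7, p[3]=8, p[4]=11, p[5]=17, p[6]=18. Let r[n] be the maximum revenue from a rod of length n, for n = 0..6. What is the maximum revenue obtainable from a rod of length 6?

21

   n    0    1    2    3    4    5    6
r[n]    0    3    7   10   14   17   21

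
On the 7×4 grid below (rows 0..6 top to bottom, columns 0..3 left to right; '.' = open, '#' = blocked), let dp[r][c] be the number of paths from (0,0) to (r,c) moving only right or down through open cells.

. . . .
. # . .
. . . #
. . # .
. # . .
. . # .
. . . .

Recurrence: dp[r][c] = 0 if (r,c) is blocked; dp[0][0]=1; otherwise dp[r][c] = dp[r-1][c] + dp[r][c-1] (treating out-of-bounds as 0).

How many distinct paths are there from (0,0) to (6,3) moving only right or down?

2

r\c   0   1   2   3
  0   1   1   1   1
  1   1   0   1   2
  2   1   1   2   0
  3   1   2   0   0
  4   1   0   0   0
  5   1   1   0   0
  6   1   2   2   2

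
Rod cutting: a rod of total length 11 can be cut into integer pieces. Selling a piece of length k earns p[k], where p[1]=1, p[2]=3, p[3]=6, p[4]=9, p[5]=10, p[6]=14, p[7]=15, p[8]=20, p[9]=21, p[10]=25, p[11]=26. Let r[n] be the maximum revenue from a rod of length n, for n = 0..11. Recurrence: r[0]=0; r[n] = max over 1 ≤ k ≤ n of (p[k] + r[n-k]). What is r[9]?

   n    0    1    2    3    4    5    6    7    8    9   10   11
r[n]    0    1    3    6    9   10   14   15   20   21   25   26

21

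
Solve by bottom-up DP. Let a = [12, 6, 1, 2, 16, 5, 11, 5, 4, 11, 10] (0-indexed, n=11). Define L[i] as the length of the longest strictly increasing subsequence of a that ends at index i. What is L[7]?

   i    0    1    2    3    4    5    6    7    8    9   10
a[i]   12    6    1    2   16    5   11    5    4   11   10
L[i]    1    1    1    2    3    3    4    3    3    4    4

3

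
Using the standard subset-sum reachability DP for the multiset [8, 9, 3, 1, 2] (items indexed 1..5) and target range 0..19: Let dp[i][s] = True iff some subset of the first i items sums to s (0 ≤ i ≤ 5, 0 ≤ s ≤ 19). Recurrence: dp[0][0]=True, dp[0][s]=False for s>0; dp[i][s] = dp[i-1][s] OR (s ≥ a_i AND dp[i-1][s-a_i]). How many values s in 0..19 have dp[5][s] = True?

18

i\s   0   1   2   3   4   5   6   7   8   9  10  11  12  13  14  15  16  17  18  19
  0   T   F   F   F   F   F   F   F   F   F   F   F   F   F   F   F   F   F   F   F
  1   T   F   F   F   F   F   F   F   T   F   F   F   F   F   F   F   F   F   F   F
  2   T   F   F   F   F   F   F   F   T   T   F   F   F   F   F   F   F   T   F   F
  3   T   F   F   T   F   F   F   F   T   T   F   T   T   F   F   F   F   T   F   F
  4   T   T   F   T   T   F   F   F   T   T   T   T   T   T   F   F   F   T   T   F
  5   T   T   T   T   T   T   T   F   T   T   T   T   T   T   T   T   F   T   T   T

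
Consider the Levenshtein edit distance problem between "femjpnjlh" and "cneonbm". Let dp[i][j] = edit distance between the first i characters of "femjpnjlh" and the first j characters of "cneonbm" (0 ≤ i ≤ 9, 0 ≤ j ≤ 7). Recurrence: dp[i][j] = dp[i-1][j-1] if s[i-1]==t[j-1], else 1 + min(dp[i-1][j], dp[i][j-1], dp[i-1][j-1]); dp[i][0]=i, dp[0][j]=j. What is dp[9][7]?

   ''  c  n  e  o  n  b  m
''  0  1  2  3  4  5  6  7
 f  1  1  2  3  4  5  6  7
 e  2  2  2  2  3  4  5  6
 m  3  3  3  3  3  4  5  5
 j  4  4  4  4  4  4  5  6
 p  5  5  5  5  5  5  5  6
 n  6  6  5  6  6  5  6  6
 j  7  7  6  6  7  6  6  7
 l  8  8  7  7  7  7  7  7
 h  9  9  8  8  8  8  8  8

8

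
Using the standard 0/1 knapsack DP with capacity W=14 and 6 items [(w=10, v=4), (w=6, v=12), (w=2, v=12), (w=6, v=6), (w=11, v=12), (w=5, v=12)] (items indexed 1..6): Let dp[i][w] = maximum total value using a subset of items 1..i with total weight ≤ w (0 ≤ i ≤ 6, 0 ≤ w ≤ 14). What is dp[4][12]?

24

i\w   0   1   2   3   4   5   6   7   8   9  10  11  12  13  14
  0   0   0   0   0   0   0   0   0   0   0   0   0   0   0   0
  1   0   0   0   0   0   0   0   0   0   0   4   4   4   4   4
  2   0   0   0   0   0   0  12  12  12  12  12  12  12  12  12
  3   0   0  12  12  12  12  12  12  24  24  24  24  24  24  24
  4   0   0  12  12  12  12  12  12  24  24  24  24  24  24  30
  5   0   0  12  12  12  12  12  12  24  24  24  24  24  24  30
  6   0   0  12  12  12  12  12  24  24  24  24  24  24  36  36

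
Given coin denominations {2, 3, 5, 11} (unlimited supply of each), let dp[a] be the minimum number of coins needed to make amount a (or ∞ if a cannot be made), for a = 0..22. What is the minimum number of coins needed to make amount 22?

2

 a  0  1  2  3  4  5  6  7  8  9 10 11 12 13 14 15 16 17 18 19 20 21 22
dp  0  -  1  1  2  1  2  2  2  3  2  1  3  2  2  3  2  3  3  3  4  3  2
(- denotes ∞ / unreachable)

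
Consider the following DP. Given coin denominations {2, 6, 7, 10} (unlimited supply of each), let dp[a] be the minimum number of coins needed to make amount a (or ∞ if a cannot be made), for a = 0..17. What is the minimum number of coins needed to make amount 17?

 a  0  1  2  3  4  5  6  7  8  9 10 11 12 13 14 15 16 17
dp  0  -  1  -  2  -  1  1  2  2  1  3  2  2  2  3  2  2
(- denotes ∞ / unreachable)

2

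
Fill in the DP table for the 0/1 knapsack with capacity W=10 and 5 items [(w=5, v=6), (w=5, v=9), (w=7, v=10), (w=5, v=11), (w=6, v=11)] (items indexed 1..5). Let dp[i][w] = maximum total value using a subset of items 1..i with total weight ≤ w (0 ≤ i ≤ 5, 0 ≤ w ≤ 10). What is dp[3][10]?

i\w   0   1   2   3   4   5   6   7   8   9  10
  0   0   0   0   0   0   0   0   0   0   0   0
  1   0   0   0   0   0   6   6   6   6   6   6
  2   0   0   0   0   0   9   9   9   9   9  15
  3   0   0   0   0   0   9   9  10  10  10  15
  4   0   0   0   0   0  11  11  11  11  11  20
  5   0   0   0   0   0  11  11  11  11  11  20

15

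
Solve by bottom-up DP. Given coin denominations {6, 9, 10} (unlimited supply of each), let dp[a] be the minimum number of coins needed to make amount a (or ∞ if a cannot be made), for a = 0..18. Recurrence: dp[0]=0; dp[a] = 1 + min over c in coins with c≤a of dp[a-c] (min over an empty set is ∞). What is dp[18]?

 a  0  1  2  3  4  5  6  7  8  9 10 11 12 13 14 15 16 17 18
dp  0  -  -  -  -  -  1  -  -  1  1  -  2  -  -  2  2  -  2
(- denotes ∞ / unreachable)

2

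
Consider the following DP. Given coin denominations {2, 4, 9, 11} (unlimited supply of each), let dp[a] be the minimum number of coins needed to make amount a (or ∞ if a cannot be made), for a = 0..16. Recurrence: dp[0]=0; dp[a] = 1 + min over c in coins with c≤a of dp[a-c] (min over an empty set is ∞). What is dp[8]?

 a  0  1  2  3  4  5  6  7  8  9 10 11 12 13 14 15 16
dp  0  -  1  -  1  -  2  -  2  1  3  1  3  2  4  2  4
(- denotes ∞ / unreachable)

2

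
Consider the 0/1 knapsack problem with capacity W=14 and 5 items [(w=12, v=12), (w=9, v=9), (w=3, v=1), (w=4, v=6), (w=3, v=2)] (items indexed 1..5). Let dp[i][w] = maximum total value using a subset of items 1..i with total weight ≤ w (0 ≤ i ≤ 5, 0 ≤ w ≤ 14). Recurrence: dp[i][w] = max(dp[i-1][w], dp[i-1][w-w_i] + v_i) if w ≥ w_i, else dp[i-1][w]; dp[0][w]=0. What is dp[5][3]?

2

i\w   0   1   2   3   4   5   6   7   8   9  10  11  12  13  14
  0   0   0   0   0   0   0   0   0   0   0   0   0   0   0   0
  1   0   0   0   0   0   0   0   0   0   0   0   0  12  12  12
  2   0   0   0   0   0   0   0   0   0   9   9   9  12  12  12
  3   0   0   0   1   1   1   1   1   1   9   9   9  12  12  12
  4   0   0   0   1   6   6   6   7   7   9   9   9  12  15  15
  5   0   0   0   2   6   6   6   8   8   9   9   9  12  15  15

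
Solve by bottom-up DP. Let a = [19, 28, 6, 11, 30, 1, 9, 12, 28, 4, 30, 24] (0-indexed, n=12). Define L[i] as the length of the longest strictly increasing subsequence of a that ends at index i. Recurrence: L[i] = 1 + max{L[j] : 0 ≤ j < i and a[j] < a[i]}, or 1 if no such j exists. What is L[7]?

3

   i    0    1    2    3    4    5    6    7    8    9   10   11
a[i]   19   28    6   11   30    1    9   12   28    4   30   24
L[i]    1    2    1    2    3    1    2    3    4    2    5    4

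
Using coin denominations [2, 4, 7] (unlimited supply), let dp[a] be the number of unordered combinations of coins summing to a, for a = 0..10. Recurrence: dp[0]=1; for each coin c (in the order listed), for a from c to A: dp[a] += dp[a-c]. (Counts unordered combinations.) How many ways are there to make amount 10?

after  coin     0     1     2     3     4     5     6     7     8     9    10
          2     1     0     1     0     1     0     1     0     1     0     1
          4     1     0     1     0     2     0     2     0     3     0     3
          7     1     0     1     0     2     0     2     1     3     1     3

3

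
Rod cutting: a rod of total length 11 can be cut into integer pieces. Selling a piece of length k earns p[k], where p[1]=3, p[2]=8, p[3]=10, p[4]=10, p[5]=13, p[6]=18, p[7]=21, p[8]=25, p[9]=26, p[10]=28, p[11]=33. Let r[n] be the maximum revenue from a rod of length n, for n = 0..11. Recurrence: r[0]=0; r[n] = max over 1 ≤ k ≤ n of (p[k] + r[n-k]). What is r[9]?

   n    0    1    2    3    4    5    6    7    8    9   10   11
r[n]    0    3    8   11   16   19   24   27   32   35   40   43

35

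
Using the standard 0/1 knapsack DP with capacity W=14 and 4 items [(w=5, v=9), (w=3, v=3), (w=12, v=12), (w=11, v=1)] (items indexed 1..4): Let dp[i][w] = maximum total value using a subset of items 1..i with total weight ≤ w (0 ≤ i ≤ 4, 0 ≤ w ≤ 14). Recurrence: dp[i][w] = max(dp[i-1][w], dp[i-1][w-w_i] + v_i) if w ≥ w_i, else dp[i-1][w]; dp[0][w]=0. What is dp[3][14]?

i\w   0   1   2   3   4   5   6   7   8   9  10  11  12  13  14
  0   0   0   0   0   0   0   0   0   0   0   0   0   0   0   0
  1   0   0   0   0   0   9   9   9   9   9   9   9   9   9   9
  2   0   0   0   3   3   9   9   9  12  12  12  12  12  12  12
  3   0   0   0   3   3   9   9   9  12  12  12  12  12  12  12
  4   0   0   0   3   3   9   9   9  12  12  12  12  12  12  12

12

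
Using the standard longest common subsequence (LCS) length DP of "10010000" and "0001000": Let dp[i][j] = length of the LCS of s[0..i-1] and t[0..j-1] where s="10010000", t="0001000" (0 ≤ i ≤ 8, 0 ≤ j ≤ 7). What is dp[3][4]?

2

   ''  0  0  0  1  0  0  0
''  0  0  0  0  0  0  0  0
 1  0  0  0  0  1  1  1  1
 0  0  1  1  1  1  2  2  2
 0  0  1  2  2  2  2  3  3
 1  0  1  2  2  3  3  3  3
 0  0  1  2  3  3  4  4  4
 0  0  1  2  3  3  4  5  5
 0  0  1  2  3  3  4  5  6
 0  0  1  2  3  3  4  5  6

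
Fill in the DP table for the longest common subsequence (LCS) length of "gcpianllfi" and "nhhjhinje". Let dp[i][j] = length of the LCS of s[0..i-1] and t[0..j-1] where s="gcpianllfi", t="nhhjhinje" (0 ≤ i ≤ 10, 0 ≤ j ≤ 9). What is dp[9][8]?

2

   ''  n  h  h  j  h  i  n  j  e
''  0  0  0  0  0  0  0  0  0  0
 g  0  0  0  0  0  0  0  0  0  0
 c  0  0  0  0  0  0  0  0  0  0
 p  0  0  0  0  0  0  0  0  0  0
 i  0  0  0  0  0  0  1  1  1  1
 a  0  0  0  0  0  0  1  1  1  1
 n  0  1  1  1  1  1  1  2  2  2
 l  0  1  1  1  1  1  1  2  2  2
 l  0  1  1  1  1  1  1  2  2  2
 f  0  1  1  1  1  1  1  2  2  2
 i  0  1  1  1  1  1  2  2  2  2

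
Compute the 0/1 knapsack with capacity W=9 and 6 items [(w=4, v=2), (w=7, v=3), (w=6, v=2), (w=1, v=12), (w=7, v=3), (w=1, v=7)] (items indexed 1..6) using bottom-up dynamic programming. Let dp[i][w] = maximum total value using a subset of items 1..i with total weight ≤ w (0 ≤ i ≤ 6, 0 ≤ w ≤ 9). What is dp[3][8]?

i\w   0   1   2   3   4   5   6   7   8   9
  0   0   0   0   0   0   0   0   0   0   0
  1   0   0   0   0   2   2   2   2   2   2
  2   0   0   0   0   2   2   2   3   3   3
  3   0   0   0   0   2   2   2   3   3   3
  4   0  12  12  12  12  14  14  14  15  15
  5   0  12  12  12  12  14  14  14  15  15
  6   0  12  19  19  19  19  21  21  21  22

3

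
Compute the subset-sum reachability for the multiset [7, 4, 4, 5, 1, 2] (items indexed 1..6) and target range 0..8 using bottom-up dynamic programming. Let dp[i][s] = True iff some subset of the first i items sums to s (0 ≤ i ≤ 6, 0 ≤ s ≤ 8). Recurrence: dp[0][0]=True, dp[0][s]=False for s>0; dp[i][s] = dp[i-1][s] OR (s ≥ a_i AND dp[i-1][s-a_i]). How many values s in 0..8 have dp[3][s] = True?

4

i\s   0   1   2   3   4   5   6   7   8
  0   T   F   F   F   F   F   F   F   F
  1   T   F   F   F   F   F   F   T   F
  2   T   F   F   F   T   F   F   T   F
  3   T   F   F   F   T   F   F   T   T
  4   T   F   F   F   T   T   F   T   T
  5   T   T   F   F   T   T   T   T   T
  6   T   T   T   T   T   T   T   T   T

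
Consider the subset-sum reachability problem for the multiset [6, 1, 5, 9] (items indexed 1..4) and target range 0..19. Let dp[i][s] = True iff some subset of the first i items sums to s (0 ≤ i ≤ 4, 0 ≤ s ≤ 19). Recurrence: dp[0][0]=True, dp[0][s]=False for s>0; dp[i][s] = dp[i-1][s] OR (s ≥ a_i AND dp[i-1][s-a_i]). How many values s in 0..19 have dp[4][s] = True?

i\s   0   1   2   3   4   5   6   7   8   9  10  11  12  13  14  15  16  17  18  19
  0   T   F   F   F   F   F   F   F   F   F   F   F   F   F   F   F   F   F   F   F
  1   T   F   F   F   F   F   T   F   F   F   F   F   F   F   F   F   F   F   F   F
  2   T   T   F   F   F   F   T   T   F   F   F   F   F   F   F   F   F   F   F   F
  3   T   T   F   F   F   T   T   T   F   F   F   T   T   F   F   F   F   F   F   F
  4   T   T   F   F   F   T   T   T   F   T   T   T   T   F   T   T   T   F   F   F

12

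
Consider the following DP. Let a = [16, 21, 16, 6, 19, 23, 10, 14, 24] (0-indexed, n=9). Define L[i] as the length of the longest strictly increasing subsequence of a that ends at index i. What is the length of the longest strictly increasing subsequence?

   i    0    1    2    3    4    5    6    7    8
a[i]   16   21   16    6   19   23   10   14   24
L[i]    1    2    1    1    2    3    2    3    4

4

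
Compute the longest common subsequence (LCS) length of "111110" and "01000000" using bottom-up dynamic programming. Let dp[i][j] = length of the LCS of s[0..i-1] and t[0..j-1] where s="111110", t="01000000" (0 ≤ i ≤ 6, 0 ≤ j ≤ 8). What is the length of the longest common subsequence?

2

   ''  0  1  0  0  0  0  0  0
''  0  0  0  0  0  0  0  0  0
 1  0  0  1  1  1  1  1  1  1
 1  0  0  1  1  1  1  1  1  1
 1  0  0  1  1  1  1  1  1  1
 1  0  0  1  1  1  1  1  1  1
 1  0  0  1  1  1  1  1  1  1
 0  0  1  1  2  2  2  2  2  2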